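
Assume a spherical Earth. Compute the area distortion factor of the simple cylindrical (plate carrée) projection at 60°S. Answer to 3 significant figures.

2.00

In the plate carrée (x = Rλ, y = Rφ), meridians are true-scale (h = 1) and parallels are stretched by k = sec φ.
Areal scale = h·k = 1 × sec φ; at 60°, h = 1.000, k = 2.000, so h·k = 2.000.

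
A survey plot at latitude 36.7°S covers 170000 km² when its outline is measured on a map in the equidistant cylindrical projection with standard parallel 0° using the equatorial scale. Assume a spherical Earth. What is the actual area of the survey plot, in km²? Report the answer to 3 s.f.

136000 km²

In the plate carrée (x = Rλ, y = Rφ), meridians are true-scale (h = 1) and parallels are stretched by k = sec φ.
Areal scale = h·k = 1 × sec φ; at 36.7°, h = 1.000, k = 1.247, so h·k = 1.247.
True area = apparent / (areal scale) = 170000 / 1.247 ≈ 136000 km².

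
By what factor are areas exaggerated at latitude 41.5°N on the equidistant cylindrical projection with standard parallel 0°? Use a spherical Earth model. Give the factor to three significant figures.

Plate carrée maps x = Rλ, y = Rφ. The meridian scale is h = 1 and the parallel scale is k = 1/cos φ = sec φ.
Areal scale = h·k = 1 × sec φ; at 41.5°, h = 1.000, k = 1.335, so h·k = 1.335.

1.34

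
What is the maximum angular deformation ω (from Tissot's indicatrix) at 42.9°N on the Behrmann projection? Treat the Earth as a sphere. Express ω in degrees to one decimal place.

The Behrmann projection is cylindrical equal-area with φ₀ = 30°. A cylindrical equal-area projection with standard parallel φ₀ has meridian scale h = cos φ / cos φ₀ and parallel scale k = cos φ₀ / cos φ (so areas are preserved, h·k = 1).
At 42.9°: h = 0.8459, k = 1.182; principal scales a = 1.182, b = 0.8459.
sin(ω/2) = (a − b)/(a + b) = 0.3364/2.028 = 0.1658, so ω = 2 arcsin(0.1658) ≈ 19.1°.

19.1°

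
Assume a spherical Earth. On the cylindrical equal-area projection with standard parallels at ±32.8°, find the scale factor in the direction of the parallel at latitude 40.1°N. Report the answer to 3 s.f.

A cylindrical equal-area projection with standard parallel φ₀ has meridian scale h = cos φ / cos φ₀ and parallel scale k = cos φ₀ / cos φ (so areas are preserved, h·k = 1).
k = cos 32.8° / cos 40.1° = 0.8406/0.7649 = 1.099.

1.10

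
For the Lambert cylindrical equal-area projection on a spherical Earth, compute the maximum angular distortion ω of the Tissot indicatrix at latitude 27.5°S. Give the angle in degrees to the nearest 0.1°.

13.7°

The Lambert cylindrical equal-area projection is the cylindrical equal-area projection with its standard parallel at the equator (φ₀ = 0). For cylindrical equal-area with standard parallel φ₀, h = cos φ / cos φ₀ and k = cos φ₀ / cos φ, so h·k = 1.
At 27.5°: h = 0.8870, k = 1.127; principal scales a = 1.127, b = 0.8870.
sin(ω/2) = (a − b)/(a + b) = 0.2404/2.014 = 0.1193, so ω = 2 arcsin(0.1193) ≈ 13.7°.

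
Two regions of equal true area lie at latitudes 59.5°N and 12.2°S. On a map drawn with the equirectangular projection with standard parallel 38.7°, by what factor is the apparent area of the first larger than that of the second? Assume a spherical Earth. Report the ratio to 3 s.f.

1.93

In the equirectangular projection with standard parallel φ₀ = 38.7° (x = Rλ cos φ₀, y = Rφ), meridians are true-scale (h = 1) and the parallel scale is k = cos φ₀ / cos φ.
Areal scale at 59.5°: h·k = 1.000 × 1.538 = 1.538.
Areal scale at 12.2°: h·k = 1.000 × 0.7985 = 0.7985.
Ratio = 1.538/0.7985 ≈ 1.93.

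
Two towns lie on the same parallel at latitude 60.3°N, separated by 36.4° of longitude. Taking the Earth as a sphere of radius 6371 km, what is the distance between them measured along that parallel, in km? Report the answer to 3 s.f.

2010 km

Arc length along a parallel = R cos φ · Δλ (with Δλ in radians).
= 6371 × cos 60.3° × (36.4° × π/180) = 6371 × 0.4955 × 0.6353 ≈ 2010 km.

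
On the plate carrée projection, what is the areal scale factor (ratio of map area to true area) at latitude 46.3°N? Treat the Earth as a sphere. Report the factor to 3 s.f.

For the equirectangular projection with φ₀ = 0 (plate carrée), h = 1 along meridians and k = sec φ along parallels.
Areal scale = h·k = 1 × sec φ; at 46.3°, h = 1.000, k = 1.447, so h·k = 1.447.

1.45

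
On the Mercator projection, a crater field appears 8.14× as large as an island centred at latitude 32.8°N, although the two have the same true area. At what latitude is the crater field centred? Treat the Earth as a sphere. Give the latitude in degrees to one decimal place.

72.9°

On Mercator, (apparent₁)/(apparent₂) = sec²φ₁ / sec²φ₂ when true areas are equal.
cos²φ₂ / cos²φ₁ = 8.14  ⇒  cos φ₁ = cos 32.8° / √8.14 = 0.8406/2.853 = 0.2946.
φ₁ = arccos(0.2946) ≈ 72.9°.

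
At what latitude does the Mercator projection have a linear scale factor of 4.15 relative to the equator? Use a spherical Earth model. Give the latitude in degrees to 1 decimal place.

76.1°

Mercator scale is k = sec φ = 1/cos φ.
1/cos φ = 4.15  ⇒  cos φ = 0.2410  ⇒  φ = arccos(0.2410) ≈ 76.1°.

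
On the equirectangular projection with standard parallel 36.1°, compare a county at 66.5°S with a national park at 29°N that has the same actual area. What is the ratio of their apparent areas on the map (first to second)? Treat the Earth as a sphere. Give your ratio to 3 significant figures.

2.19

In the equirectangular projection with standard parallel φ₀ = 36.1° (x = Rλ cos φ₀, y = Rφ), meridians are true-scale (h = 1) and the parallel scale is k = cos φ₀ / cos φ.
Areal scale at 66.5°: h·k = 1.000 × 2.026 = 2.026.
Areal scale at 29°: h·k = 1.000 × 0.9238 = 0.9238.
Ratio = 2.026/0.9238 ≈ 2.19.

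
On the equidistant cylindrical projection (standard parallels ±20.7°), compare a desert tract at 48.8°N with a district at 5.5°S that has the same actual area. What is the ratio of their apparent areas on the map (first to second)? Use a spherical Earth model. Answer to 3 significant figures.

In the equirectangular projection with standard parallel φ₀ = 20.7° (x = Rλ cos φ₀, y = Rφ), meridians are true-scale (h = 1) and the parallel scale is k = cos φ₀ / cos φ.
Areal scale at 48.8°: h·k = 1.000 × 1.420 = 1.420.
Areal scale at 5.5°: h·k = 1.000 × 0.9398 = 0.9398.
Ratio = 1.420/0.9398 ≈ 1.51.

1.51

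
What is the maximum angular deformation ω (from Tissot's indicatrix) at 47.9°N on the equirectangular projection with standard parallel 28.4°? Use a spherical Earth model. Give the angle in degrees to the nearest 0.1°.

The equidistant cylindrical projection with φ₀ = 28.4° has h = 1 (meridians true) and k = cos φ₀ / cos φ along parallels.
At 47.9°: h = 1.000, k = 1.312; principal scales a = 1.312, b = 1.000.
sin(ω/2) = (a − b)/(a + b) = 0.3121/2.312 = 0.1350, so ω = 2 arcsin(0.1350) ≈ 15.5°.

15.5°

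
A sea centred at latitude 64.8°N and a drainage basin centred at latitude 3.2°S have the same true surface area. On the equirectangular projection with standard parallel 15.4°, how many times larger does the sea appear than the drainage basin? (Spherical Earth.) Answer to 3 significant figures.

The equidistant cylindrical projection with φ₀ = 15.4° has h = 1 (meridians true) and k = cos φ₀ / cos φ along parallels.
Areal scale at 64.8°: h·k = 1.000 × 2.264 = 2.264.
Areal scale at 3.2°: h·k = 1.000 × 0.9656 = 0.9656.
Ratio = 2.264/0.9656 ≈ 2.34.

2.34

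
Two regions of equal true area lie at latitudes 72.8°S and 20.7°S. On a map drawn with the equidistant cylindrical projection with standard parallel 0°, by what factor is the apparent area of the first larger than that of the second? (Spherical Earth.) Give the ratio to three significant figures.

3.16

Plate carrée maps x = Rλ, y = Rφ. The meridian scale is h = 1 and the parallel scale is k = 1/cos φ = sec φ.
Areal scale at 72.8°: h·k = 1.000 × 3.382 = 3.382.
Areal scale at 20.7°: h·k = 1.000 × 1.069 = 1.069.
Ratio = 3.382/1.069 ≈ 3.16.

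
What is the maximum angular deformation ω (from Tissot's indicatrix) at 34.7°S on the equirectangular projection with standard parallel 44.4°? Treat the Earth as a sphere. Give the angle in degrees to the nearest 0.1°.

8.0°

With standard parallel φ₀ = 44.4°, the equirectangular projection gives x = Rλ cos φ₀, y = Rφ, so h = 1 and k = cos 44.4° / cos φ.
At 34.7°: h = 1.000, k = 0.8690; principal scales a = 1.000, b = 0.8690.
sin(ω/2) = (a − b)/(a + b) = 0.1310/1.869 = 0.07007, so ω = 2 arcsin(0.07007) ≈ 8.0°.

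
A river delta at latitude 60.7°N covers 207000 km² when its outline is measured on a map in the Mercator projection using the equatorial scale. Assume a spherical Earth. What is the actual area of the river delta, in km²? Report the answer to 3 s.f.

For Mercator, h = k = sec φ (a conformal cylindrical projection has a single point scale, 1/cos φ).
Areal scale = k² = sec²φ = 1/cos²(60.7°) = 1/0.4894² = 4.175.
True area = apparent / (areal scale) = 207000 / 4.175 ≈ 49600 km².

49600 km²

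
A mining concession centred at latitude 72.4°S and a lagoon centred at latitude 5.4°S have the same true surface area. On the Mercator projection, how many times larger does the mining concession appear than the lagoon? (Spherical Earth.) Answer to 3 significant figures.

10.8

On Mercator, area is exaggerated by sec²φ = 1/cos²φ.
At 72.4°: sec²(72.4°) = 1/0.3024² = 10.94.
At 5.4°: sec²(5.4°) = 1/0.9956² = 1.009.
Ratio = 10.94/1.009 = cos²(5.4°)/cos²(72.4°) ≈ 10.8.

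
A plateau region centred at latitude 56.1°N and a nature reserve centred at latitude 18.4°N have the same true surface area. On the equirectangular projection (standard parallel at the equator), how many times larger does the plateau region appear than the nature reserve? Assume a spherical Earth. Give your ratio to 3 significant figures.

1.70

In the plate carrée (x = Rλ, y = Rφ), meridians are true-scale (h = 1) and parallels are stretched by k = sec φ.
Areal scale at 56.1°: h·k = 1.000 × 1.793 = 1.793.
Areal scale at 18.4°: h·k = 1.000 × 1.054 = 1.054.
Ratio = 1.793/1.054 ≈ 1.70.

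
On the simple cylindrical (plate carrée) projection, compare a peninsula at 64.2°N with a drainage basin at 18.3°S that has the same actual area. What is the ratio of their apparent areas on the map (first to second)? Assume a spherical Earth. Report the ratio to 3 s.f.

2.18

For the equirectangular projection with φ₀ = 0 (plate carrée), h = 1 along meridians and k = sec φ along parallels.
Areal scale at 64.2°: h·k = 1.000 × 2.298 = 2.298.
Areal scale at 18.3°: h·k = 1.000 × 1.053 = 1.053.
Ratio = 2.298/1.053 ≈ 2.18.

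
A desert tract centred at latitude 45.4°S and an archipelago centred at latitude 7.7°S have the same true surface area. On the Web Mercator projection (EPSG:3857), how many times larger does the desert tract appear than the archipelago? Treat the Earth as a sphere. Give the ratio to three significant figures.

1.99

Mercator areal scale is sec²φ.
At 45.4°: sec²(45.4°) = 1/0.7022² = 2.028.
At 7.7°: sec²(7.7°) = 1/0.9910² = 1.018.
Ratio = 2.028/1.018 = cos²(7.7°)/cos²(45.4°) ≈ 1.99.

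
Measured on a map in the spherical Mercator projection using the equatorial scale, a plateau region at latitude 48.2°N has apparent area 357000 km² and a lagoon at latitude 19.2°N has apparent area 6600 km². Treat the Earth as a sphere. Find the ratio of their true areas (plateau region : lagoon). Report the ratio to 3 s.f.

Mercator's areal exaggeration is sec²φ; hence true area = (apparent area) · cos²φ.
True area of plateau region: 357000 × cos²(48.2°) = 357000 × 0.4443 = 158600 km².
True area of lagoon: 6600 × cos²(19.2°) = 6600 × 0.8918 = 5886 km².
Ratio = 158600 / 5886 ≈ 26.9.

26.9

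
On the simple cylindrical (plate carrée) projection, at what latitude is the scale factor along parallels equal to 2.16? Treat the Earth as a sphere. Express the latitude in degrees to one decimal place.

Plate carrée: h = 1, k = sec φ along parallels.
sec φ = 2.16  ⇒  cos φ = 0.4630  ⇒  φ ≈ 62.4°.

62.4°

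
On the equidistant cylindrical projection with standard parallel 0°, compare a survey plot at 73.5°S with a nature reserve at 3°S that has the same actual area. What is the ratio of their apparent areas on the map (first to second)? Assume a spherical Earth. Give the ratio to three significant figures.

3.52

In the plate carrée (x = Rλ, y = Rφ), meridians are true-scale (h = 1) and parallels are stretched by k = sec φ.
Areal scale at 73.5°: h·k = 1.000 × 3.521 = 3.521.
Areal scale at 3°: h·k = 1.000 × 1.001 = 1.001.
Ratio = 3.521/1.001 ≈ 3.52.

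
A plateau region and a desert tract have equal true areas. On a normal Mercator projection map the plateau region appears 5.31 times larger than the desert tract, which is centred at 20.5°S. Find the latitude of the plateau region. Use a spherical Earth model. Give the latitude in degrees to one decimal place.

On Mercator, (apparent₁)/(apparent₂) = sec²φ₁ / sec²φ₂ when true areas are equal.
cos²φ₂ / cos²φ₁ = 5.31  ⇒  cos φ₁ = cos 20.5° / √5.31 = 0.9367/2.304 = 0.4065.
φ₁ = arccos(0.4065) ≈ 66.0°.

66.0°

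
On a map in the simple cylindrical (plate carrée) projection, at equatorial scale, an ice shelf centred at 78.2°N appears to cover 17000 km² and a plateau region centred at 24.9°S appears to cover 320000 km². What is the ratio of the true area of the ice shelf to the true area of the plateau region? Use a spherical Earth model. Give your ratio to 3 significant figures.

On the plate carrée, areal scale = h·k = 1 × sec φ, so true area = apparent × cos φ.
True area of ice shelf: 17000 × cos(78.2°) = 17000 × 0.2045 = 3476 km².
True area of plateau region: 320000 × cos(24.9°) = 320000 × 0.9070 = 290300 km².
Ratio = 3476 / 290300 ≈ 0.0120.

0.0120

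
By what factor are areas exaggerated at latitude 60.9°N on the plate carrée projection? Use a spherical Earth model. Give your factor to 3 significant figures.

2.06

Plate carrée maps x = Rλ, y = Rφ. The meridian scale is h = 1 and the parallel scale is k = 1/cos φ = sec φ.
Areal scale = h·k = 1 × sec φ; at 60.9°, h = 1.000, k = 2.056, so h·k = 2.056.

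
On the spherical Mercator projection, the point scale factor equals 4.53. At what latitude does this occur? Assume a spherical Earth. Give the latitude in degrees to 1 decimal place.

Mercator scale is k = sec φ = 1/cos φ.
1/cos φ = 4.53  ⇒  cos φ = 0.2208  ⇒  φ = arccos(0.2208) ≈ 77.2°.

77.2°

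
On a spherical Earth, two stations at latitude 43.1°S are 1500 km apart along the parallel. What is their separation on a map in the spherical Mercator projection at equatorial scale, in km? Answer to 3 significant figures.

2050 km

The Mercator projection is conformal; its linear scale factor is the same in every direction and equals sec φ = 1/cos φ.
Along the parallel, k = sec 43.1° = 1/0.7302 = 1.370.
Map distance = 1500 × 1.370 ≈ 2050 km.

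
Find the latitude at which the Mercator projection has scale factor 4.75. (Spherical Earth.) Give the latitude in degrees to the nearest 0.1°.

77.8°

Mercator scale is k = sec φ = 1/cos φ.
1/cos φ = 4.75  ⇒  cos φ = 0.2105  ⇒  φ = arccos(0.2105) ≈ 77.8°.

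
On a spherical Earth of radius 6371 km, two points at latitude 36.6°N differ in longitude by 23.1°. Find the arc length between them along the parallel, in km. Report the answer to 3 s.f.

2060 km

Arc length along a parallel = R cos φ · Δλ (with Δλ in radians).
= 6371 × cos 36.6° × (23.1° × π/180) = 6371 × 0.8028 × 0.4032 ≈ 2060 km.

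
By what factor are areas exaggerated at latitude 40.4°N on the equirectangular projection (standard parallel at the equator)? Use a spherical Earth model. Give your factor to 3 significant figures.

1.31

Plate carrée maps x = Rλ, y = Rφ. The meridian scale is h = 1 and the parallel scale is k = 1/cos φ = sec φ.
Areal scale = h·k = 1 × sec φ; at 40.4°, h = 1.000, k = 1.313, so h·k = 1.313.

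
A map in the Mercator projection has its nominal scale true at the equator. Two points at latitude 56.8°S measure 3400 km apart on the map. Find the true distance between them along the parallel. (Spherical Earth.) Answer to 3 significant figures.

1860 km

The Mercator projection is conformal; its linear scale factor is the same in every direction and equals sec φ = 1/cos φ.
Along the parallel at 56.8°, map distances are exaggerated by k = sec 56.8° = 1.826.
True distance = 3400 / 1.826 = 3400 × cos 56.8° ≈ 1860 km.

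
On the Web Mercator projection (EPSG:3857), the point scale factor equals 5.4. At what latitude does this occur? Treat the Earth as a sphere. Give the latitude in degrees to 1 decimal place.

Mercator scale is k = sec φ = 1/cos φ.
1/cos φ = 5.4  ⇒  cos φ = 0.1852  ⇒  φ = arccos(0.1852) ≈ 79.3°.

79.3°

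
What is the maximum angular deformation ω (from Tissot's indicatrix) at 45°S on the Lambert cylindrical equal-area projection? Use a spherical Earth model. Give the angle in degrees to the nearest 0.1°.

The Lambert cylindrical equal-area projection is the cylindrical equal-area projection with its standard parallel at the equator (φ₀ = 0). Cylindrical equal-area (φ₀ = 0°): h = cos φ / cos 0° along meridians, k = cos 0° / cos φ along parallels; h·k = 1.
At 45°: h = 0.7071, k = 1.414; principal scales a = 1.414, b = 0.7071.
sin(ω/2) = (a − b)/(a + b) = 0.7071/2.121 = 0.3333, so ω = 2 arcsin(0.3333) ≈ 38.9°.

38.9°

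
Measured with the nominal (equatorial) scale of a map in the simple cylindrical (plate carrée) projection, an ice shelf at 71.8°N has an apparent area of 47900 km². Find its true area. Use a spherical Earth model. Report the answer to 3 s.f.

In the plate carrée (x = Rλ, y = Rφ), meridians are true-scale (h = 1) and parallels are stretched by k = sec φ.
Areal scale = h·k = 1 × sec φ; at 71.8°, h = 1.000, k = 3.202, so h·k = 3.202.
True area = apparent / (areal scale) = 47900 / 3.202 ≈ 15000 km².

15000 km²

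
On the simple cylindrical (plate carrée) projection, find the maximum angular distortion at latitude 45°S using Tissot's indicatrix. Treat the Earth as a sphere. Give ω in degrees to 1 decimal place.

19.8°

In the plate carrée (x = Rλ, y = Rφ), meridians are true-scale (h = 1) and parallels are stretched by k = sec φ.
At 45°: h = 1.000, k = 1.414; principal scales a = 1.414, b = 1.000.
sin(ω/2) = (a − b)/(a + b) = 0.4142/2.414 = 0.1716, so ω = 2 arcsin(0.1716) ≈ 19.8°.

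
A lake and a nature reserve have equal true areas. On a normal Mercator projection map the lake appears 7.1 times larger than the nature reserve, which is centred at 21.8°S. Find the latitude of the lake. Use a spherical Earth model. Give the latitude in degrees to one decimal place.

On Mercator, (apparent₁)/(apparent₂) = sec²φ₁ / sec²φ₂ when true areas are equal.
cos²φ₂ / cos²φ₁ = 7.1  ⇒  cos φ₁ = cos 21.8° / √7.1 = 0.9285/2.665 = 0.3485.
φ₁ = arccos(0.3485) ≈ 69.6°.

69.6°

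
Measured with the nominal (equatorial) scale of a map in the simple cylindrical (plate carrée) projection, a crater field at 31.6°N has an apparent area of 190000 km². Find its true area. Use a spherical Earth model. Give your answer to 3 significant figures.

In the plate carrée (x = Rλ, y = Rφ), meridians are true-scale (h = 1) and parallels are stretched by k = sec φ.
Areal scale = h·k = 1 × sec φ; at 31.6°, h = 1.000, k = 1.174, so h·k = 1.174.
True area = apparent / (areal scale) = 190000 / 1.174 ≈ 162000 km².

162000 km²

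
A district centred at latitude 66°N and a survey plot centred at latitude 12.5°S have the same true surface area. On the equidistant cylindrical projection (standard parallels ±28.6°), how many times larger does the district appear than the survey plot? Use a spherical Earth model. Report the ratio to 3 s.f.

In the equirectangular projection with standard parallel φ₀ = 28.6° (x = Rλ cos φ₀, y = Rφ), meridians are true-scale (h = 1) and the parallel scale is k = cos φ₀ / cos φ.
Areal scale at 66°: h·k = 1.000 × 2.159 = 2.159.
Areal scale at 12.5°: h·k = 1.000 × 0.8993 = 0.8993.
Ratio = 2.159/0.8993 ≈ 2.40.

2.40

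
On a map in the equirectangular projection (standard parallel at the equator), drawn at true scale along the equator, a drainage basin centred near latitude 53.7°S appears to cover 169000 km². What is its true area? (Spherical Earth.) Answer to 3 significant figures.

For the equirectangular projection with φ₀ = 0 (plate carrée), h = 1 along meridians and k = sec φ along parallels.
Areal scale = h·k = 1 × sec φ; at 53.7°, h = 1.000, k = 1.689, so h·k = 1.689.
True area = apparent / (areal scale) = 169000 / 1.689 ≈ 100000 km².

100000 km²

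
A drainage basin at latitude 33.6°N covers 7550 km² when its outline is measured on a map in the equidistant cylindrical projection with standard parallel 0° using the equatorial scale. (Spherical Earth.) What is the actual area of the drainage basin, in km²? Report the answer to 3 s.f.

6290 km²

Plate carrée maps x = Rλ, y = Rφ. The meridian scale is h = 1 and the parallel scale is k = 1/cos φ = sec φ.
Areal scale = h·k = 1 × sec φ; at 33.6°, h = 1.000, k = 1.201, so h·k = 1.201.
True area = apparent / (areal scale) = 7550 / 1.201 ≈ 6290 km².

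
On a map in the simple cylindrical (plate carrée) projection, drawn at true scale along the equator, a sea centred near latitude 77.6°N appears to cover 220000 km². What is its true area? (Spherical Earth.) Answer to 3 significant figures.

In the plate carrée (x = Rλ, y = Rφ), meridians are true-scale (h = 1) and parallels are stretched by k = sec φ.
Areal scale = h·k = 1 × sec φ; at 77.6°, h = 1.000, k = 4.657, so h·k = 4.657.
True area = apparent / (areal scale) = 220000 / 4.657 ≈ 47200 km².

47200 km²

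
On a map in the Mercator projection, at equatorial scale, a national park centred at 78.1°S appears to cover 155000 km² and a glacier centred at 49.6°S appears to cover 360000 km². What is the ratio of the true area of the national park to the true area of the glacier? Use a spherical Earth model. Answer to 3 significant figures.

Mercator's areal exaggeration is sec²φ; hence true area = (apparent area) · cos²φ.
True area of national park: 155000 × cos²(78.1°) = 155000 × 0.04252 = 6591 km².
True area of glacier: 360000 × cos²(49.6°) = 360000 × 0.4201 = 151200 km².
Ratio = 6591 / 151200 ≈ 0.0436.

0.0436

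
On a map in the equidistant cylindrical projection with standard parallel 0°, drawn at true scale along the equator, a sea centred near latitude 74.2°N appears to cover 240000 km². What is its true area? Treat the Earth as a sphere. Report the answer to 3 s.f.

For the equirectangular projection with φ₀ = 0 (plate carrée), h = 1 along meridians and k = sec φ along parallels.
Areal scale = h·k = 1 × sec φ; at 74.2°, h = 1.000, k = 3.673, so h·k = 3.673.
True area = apparent / (areal scale) = 240000 / 3.673 ≈ 65300 km².

65300 km²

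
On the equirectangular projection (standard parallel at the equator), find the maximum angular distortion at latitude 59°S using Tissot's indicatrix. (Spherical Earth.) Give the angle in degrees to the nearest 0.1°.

In the plate carrée (x = Rλ, y = Rφ), meridians are true-scale (h = 1) and parallels are stretched by k = sec φ.
At 59°: h = 1.000, k = 1.942; principal scales a = 1.942, b = 1.000.
sin(ω/2) = (a − b)/(a + b) = 0.9416/2.942 = 0.3201, so ω = 2 arcsin(0.3201) ≈ 37.3°.

37.3°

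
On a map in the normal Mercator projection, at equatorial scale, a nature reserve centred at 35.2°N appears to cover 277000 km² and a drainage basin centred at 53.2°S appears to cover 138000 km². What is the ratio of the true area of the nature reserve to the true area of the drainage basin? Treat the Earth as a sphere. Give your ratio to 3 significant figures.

Since Mercator area scale is 1/cos²φ, the true area equals the apparent area multiplied by cos²φ.
True area of nature reserve: 277000 × cos²(35.2°) = 277000 × 0.6677 = 185000 km².
True area of drainage basin: 138000 × cos²(53.2°) = 138000 × 0.3588 = 49520 km².
Ratio = 185000 / 49520 ≈ 3.74.

3.74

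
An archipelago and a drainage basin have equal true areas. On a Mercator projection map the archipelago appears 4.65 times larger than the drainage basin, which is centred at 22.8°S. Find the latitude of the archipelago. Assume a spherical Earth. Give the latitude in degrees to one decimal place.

On Mercator, (apparent₁)/(apparent₂) = sec²φ₁ / sec²φ₂ when true areas are equal.
cos²φ₂ / cos²φ₁ = 4.65  ⇒  cos φ₁ = cos 22.8° / √4.65 = 0.9219/2.156 = 0.4275.
φ₁ = arccos(0.4275) ≈ 64.7°.

64.7°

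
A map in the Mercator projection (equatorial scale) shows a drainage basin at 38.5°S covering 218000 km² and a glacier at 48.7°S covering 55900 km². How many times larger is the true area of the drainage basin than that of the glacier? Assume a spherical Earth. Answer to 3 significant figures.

5.48

Since Mercator area scale is 1/cos²φ, the true area equals the apparent area multiplied by cos²φ.
True area of drainage basin: 218000 × cos²(38.5°) = 218000 × 0.6125 = 133500 km².
True area of glacier: 55900 × cos²(48.7°) = 55900 × 0.4356 = 24350 km².
Ratio = 133500 / 24350 ≈ 5.48.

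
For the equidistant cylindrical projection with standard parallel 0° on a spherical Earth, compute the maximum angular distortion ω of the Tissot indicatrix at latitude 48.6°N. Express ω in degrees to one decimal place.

23.5°

Plate carrée maps x = Rλ, y = Rφ. The meridian scale is h = 1 and the parallel scale is k = 1/cos φ = sec φ.
At 48.6°: h = 1.000, k = 1.512; principal scales a = 1.512, b = 1.000.
sin(ω/2) = (a − b)/(a + b) = 0.5121/2.512 = 0.2039, so ω = 2 arcsin(0.2039) ≈ 23.5°.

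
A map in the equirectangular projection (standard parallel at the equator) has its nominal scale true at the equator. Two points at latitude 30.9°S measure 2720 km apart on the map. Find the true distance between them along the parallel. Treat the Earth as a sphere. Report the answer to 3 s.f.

In the plate carrée (x = Rλ, y = Rφ), meridians are true-scale (h = 1) and parallels are stretched by k = sec φ.
Along the parallel at 30.9°, map distances are exaggerated by k = sec 30.9° = 1.165.
True distance = 2720 / 1.165 = 2720 × cos 30.9° ≈ 2330 km.

2330 km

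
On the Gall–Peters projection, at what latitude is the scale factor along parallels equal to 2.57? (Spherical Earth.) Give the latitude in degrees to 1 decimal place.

74.0°

Gall–Peters is a cylindrical equal-area projection with standard parallels at ±45°. Cylindrical equal-area (φ₀ = 45°): h = cos φ / cos 45° along meridians, k = cos 45° / cos φ along parallels; h·k = 1.
k = cos φ₀ / cos φ = 2.57  ⇒  cos φ = cos 45° / 2.57 = 0.2751.
φ = arccos(0.2751) ≈ 74.0°.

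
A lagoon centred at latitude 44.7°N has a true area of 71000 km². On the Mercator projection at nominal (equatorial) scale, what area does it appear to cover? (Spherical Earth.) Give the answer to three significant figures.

For Mercator, h = k = sec φ (a conformal cylindrical projection has a single point scale, 1/cos φ).
Areal scale = k² = sec²φ = 1/cos²(44.7°) = 1/0.7108² = 1.979.
Apparent area = 71000 × 1.979 ≈ 141000 km².

141000 km²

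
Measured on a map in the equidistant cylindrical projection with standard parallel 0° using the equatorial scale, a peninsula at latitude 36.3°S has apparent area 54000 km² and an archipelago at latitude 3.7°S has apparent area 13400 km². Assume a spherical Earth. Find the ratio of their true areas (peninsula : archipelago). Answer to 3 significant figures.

On the plate carrée, areal scale = h·k = 1 × sec φ, so true area = apparent × cos φ.
True area of peninsula: 54000 × cos(36.3°) = 54000 × 0.8059 = 43520 km².
True area of archipelago: 13400 × cos(3.7°) = 13400 × 0.9979 = 13370 km².
Ratio = 43520 / 13370 ≈ 3.25.

3.25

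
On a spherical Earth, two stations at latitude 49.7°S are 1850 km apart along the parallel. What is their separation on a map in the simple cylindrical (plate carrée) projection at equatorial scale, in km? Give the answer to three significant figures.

For the equirectangular projection with φ₀ = 0 (plate carrée), h = 1 along meridians and k = sec φ along parallels.
Along the parallel, k = sec 49.7° = 1/0.6468 = 1.546.
Map distance = 1850 × 1.546 ≈ 2860 km.

2860 km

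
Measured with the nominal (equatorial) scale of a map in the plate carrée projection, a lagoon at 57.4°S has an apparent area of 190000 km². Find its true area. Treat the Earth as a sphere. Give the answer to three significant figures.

In the plate carrée (x = Rλ, y = Rφ), meridians are true-scale (h = 1) and parallels are stretched by k = sec φ.
Areal scale = h·k = 1 × sec φ; at 57.4°, h = 1.000, k = 1.856, so h·k = 1.856.
True area = apparent / (areal scale) = 190000 / 1.856 ≈ 102000 km².

102000 km²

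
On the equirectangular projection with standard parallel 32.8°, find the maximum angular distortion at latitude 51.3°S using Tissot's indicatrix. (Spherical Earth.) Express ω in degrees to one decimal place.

The equidistant cylindrical projection with φ₀ = 32.8° has h = 1 (meridians true) and k = cos φ₀ / cos φ along parallels.
At 51.3°: h = 1.000, k = 1.344; principal scales a = 1.344, b = 1.000.
sin(ω/2) = (a − b)/(a + b) = 0.3444/2.344 = 0.1469, so ω = 2 arcsin(0.1469) ≈ 16.9°.

16.9°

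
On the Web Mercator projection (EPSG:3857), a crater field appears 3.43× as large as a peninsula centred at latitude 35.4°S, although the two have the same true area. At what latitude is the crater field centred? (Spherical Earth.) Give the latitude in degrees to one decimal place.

63.9°

Mercator areal scale is sec²φ, so apparent-area ratio = sec²φ₁ / sec²φ₂ = cos²φ₂ / cos²φ₁.
cos²φ₂ / cos²φ₁ = 3.43  ⇒  cos φ₁ = cos 35.4° / √3.43 = 0.8151/1.852 = 0.4401.
φ₁ = arccos(0.4401) ≈ 63.9°.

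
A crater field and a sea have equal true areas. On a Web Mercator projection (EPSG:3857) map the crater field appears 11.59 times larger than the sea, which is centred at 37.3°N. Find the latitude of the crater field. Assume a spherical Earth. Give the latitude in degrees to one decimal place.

76.5°

For equal true areas on Mercator, apparent areas scale as sec²φ, so the ratio is cos²φ₂ / cos²φ₁.
cos²φ₂ / cos²φ₁ = 11.59  ⇒  cos φ₁ = cos 37.3° / √11.59 = 0.7955/3.404 = 0.2337.
φ₁ = arccos(0.2337) ≈ 76.5°.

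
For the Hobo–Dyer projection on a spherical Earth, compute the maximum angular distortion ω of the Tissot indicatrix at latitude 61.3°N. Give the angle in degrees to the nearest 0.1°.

55.3°

The Hobo–Dyer projection is cylindrical equal-area with φ₀ = 37.5°. Cylindrical equal-area (φ₀ = 37.5°): h = cos φ / cos 37.5° along meridians, k = cos 37.5° / cos φ along parallels; h·k = 1.
At 61.3°: h = 0.6053, k = 1.652; principal scales a = 1.652, b = 0.6053.
sin(ω/2) = (a − b)/(a + b) = 1.047/2.257 = 0.4637, so ω = 2 arcsin(0.4637) ≈ 55.3°.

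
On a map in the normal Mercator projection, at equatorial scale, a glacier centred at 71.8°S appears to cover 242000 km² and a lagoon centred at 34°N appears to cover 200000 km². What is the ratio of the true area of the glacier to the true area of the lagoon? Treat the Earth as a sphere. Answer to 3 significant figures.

0.172

Since Mercator area scale is 1/cos²φ, the true area equals the apparent area multiplied by cos²φ.
True area of glacier: 242000 × cos²(71.8°) = 242000 × 0.09755 = 23610 km².
True area of lagoon: 200000 × cos²(34°) = 200000 × 0.6873 = 137500 km².
Ratio = 23610 / 137500 ≈ 0.172.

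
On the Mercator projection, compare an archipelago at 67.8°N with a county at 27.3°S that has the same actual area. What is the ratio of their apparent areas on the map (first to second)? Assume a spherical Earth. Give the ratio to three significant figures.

5.53

Mercator areal scale is sec²φ.
At 67.8°: sec²(67.8°) = 1/0.3778² = 7.005.
At 27.3°: sec²(27.3°) = 1/0.8886² = 1.266.
Ratio = 7.005/1.266 = cos²(27.3°)/cos²(67.8°) ≈ 5.53.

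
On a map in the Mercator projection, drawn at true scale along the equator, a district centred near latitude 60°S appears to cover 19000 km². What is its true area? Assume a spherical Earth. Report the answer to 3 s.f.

The Mercator projection is conformal; its linear scale factor is the same in every direction and equals sec φ = 1/cos φ.
Areal scale = k² = sec²φ = 1/cos²(60°) = 1/0.5000² = 4.000.
True area = apparent / (areal scale) = 19000 / 4.000 ≈ 4750 km².

4750 km²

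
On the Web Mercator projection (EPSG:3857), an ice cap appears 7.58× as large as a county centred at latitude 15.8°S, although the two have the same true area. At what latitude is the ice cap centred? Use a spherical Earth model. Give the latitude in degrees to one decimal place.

On Mercator, (apparent₁)/(apparent₂) = sec²φ₁ / sec²φ₂ when true areas are equal.
cos²φ₂ / cos²φ₁ = 7.58  ⇒  cos φ₁ = cos 15.8° / √7.58 = 0.9622/2.753 = 0.3495.
φ₁ = arccos(0.3495) ≈ 69.5°.

69.5°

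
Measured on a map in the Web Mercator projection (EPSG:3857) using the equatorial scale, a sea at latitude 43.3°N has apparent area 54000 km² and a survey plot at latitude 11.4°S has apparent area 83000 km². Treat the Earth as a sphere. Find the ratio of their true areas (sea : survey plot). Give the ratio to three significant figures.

Since Mercator area scale is 1/cos²φ, the true area equals the apparent area multiplied by cos²φ.
True area of sea: 54000 × cos²(43.3°) = 54000 × 0.5297 = 28600 km².
True area of survey plot: 83000 × cos²(11.4°) = 83000 × 0.9609 = 79760 km².
Ratio = 28600 / 79760 ≈ 0.359.

0.359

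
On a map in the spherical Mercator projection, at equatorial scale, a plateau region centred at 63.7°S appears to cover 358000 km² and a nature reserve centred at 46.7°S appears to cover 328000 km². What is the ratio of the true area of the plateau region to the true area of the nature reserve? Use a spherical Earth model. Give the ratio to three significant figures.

On Mercator the areal scale is sec²φ, so true area = apparent × cos²φ.
True area of plateau region: 358000 × cos²(63.7°) = 358000 × 0.1963 = 70280 km².
True area of nature reserve: 328000 × cos²(46.7°) = 328000 × 0.4703 = 154300 km².
Ratio = 70280 / 154300 ≈ 0.456.

0.456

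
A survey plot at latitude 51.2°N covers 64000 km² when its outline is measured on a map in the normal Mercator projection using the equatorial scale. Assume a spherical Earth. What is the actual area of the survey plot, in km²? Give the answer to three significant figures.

25100 km²

Mercator is conformal, so the point scale is isotropic: h = k = sec φ = 1/cos φ.
Areal scale = k² = sec²φ = 1/cos²(51.2°) = 1/0.6266² = 2.547.
True area = apparent / (areal scale) = 64000 / 2.547 ≈ 25100 km².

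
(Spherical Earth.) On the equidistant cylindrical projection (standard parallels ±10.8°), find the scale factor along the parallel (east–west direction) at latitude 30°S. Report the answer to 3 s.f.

In the equirectangular projection with standard parallel φ₀ = 10.8° (x = Rλ cos φ₀, y = Rφ), meridians are true-scale (h = 1) and the parallel scale is k = cos φ₀ / cos φ.
k = cos 10.8° / cos 30° = 0.9823/0.8660 = 1.134.

1.13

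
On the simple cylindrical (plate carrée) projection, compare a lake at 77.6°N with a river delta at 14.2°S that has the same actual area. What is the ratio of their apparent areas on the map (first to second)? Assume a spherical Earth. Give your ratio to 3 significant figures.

4.51

Plate carrée maps x = Rλ, y = Rφ. The meridian scale is h = 1 and the parallel scale is k = 1/cos φ = sec φ.
Areal scale at 77.6°: h·k = 1.000 × 4.657 = 4.657.
Areal scale at 14.2°: h·k = 1.000 × 1.032 = 1.032.
Ratio = 4.657/1.032 ≈ 4.51.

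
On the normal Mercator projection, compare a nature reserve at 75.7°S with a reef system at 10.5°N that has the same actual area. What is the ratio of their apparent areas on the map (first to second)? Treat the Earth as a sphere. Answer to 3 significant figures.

15.8

Mercator areal scale is sec²φ.
At 75.7°: sec²(75.7°) = 1/0.2470² = 16.39.
At 10.5°: sec²(10.5°) = 1/0.9833² = 1.034.
Ratio = 16.39/1.034 = cos²(10.5°)/cos²(75.7°) ≈ 15.8.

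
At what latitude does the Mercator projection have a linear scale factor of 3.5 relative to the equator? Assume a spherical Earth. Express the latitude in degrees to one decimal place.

73.4°

Mercator scale is k = sec φ = 1/cos φ.
1/cos φ = 3.5  ⇒  cos φ = 0.2857  ⇒  φ = arccos(0.2857) ≈ 73.4°.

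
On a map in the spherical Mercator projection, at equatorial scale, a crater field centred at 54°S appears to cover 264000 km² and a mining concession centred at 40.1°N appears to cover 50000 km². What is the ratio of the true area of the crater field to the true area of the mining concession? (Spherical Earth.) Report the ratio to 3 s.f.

Mercator's areal exaggeration is sec²φ; hence true area = (apparent area) · cos²φ.
True area of crater field: 264000 × cos²(54°) = 264000 × 0.3455 = 91210 km².
True area of mining concession: 50000 × cos²(40.1°) = 50000 × 0.5851 = 29260 km².
Ratio = 91210 / 29260 ≈ 3.12.

3.12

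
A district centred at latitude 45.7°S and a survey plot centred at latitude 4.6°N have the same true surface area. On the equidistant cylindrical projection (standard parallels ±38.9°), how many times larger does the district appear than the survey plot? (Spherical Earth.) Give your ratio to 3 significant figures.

1.43

The equidistant cylindrical projection with φ₀ = 38.9° has h = 1 (meridians true) and k = cos φ₀ / cos φ along parallels.
Areal scale at 45.7°: h·k = 1.000 × 1.114 = 1.114.
Areal scale at 4.6°: h·k = 1.000 × 0.7808 = 0.7808.
Ratio = 1.114/0.7808 ≈ 1.43.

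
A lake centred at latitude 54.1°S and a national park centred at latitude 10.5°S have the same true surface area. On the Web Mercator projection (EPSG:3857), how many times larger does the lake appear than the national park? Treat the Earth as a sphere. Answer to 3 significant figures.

2.81

Mercator areal scale is sec²φ.
At 54.1°: sec²(54.1°) = 1/0.5864² = 2.908.
At 10.5°: sec²(10.5°) = 1/0.9833² = 1.034.
Ratio = 2.908/1.034 = cos²(10.5°)/cos²(54.1°) ≈ 2.81.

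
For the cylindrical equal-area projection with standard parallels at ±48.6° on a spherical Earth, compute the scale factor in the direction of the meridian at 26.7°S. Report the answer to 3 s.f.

For cylindrical equal-area with standard parallel φ₀, h = cos φ / cos φ₀ and k = cos φ₀ / cos φ, so h·k = 1.
h = cos 26.7° / cos 48.6° = 0.8934/0.6613 = 1.351.

1.35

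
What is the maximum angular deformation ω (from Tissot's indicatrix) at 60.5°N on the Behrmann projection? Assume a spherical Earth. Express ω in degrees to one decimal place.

Behrmann is a cylindrical equal-area projection with standard parallels at ±30°. A cylindrical equal-area projection with standard parallel φ₀ has meridian scale h = cos φ / cos φ₀ and parallel scale k = cos φ₀ / cos φ (so areas are preserved, h·k = 1).
At 60.5°: h = 0.5686, k = 1.759; principal scales a = 1.759, b = 0.5686.
sin(ω/2) = (a − b)/(a + b) = 1.190/2.327 = 0.5114, so ω = 2 arcsin(0.5114) ≈ 61.5°.

61.5°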